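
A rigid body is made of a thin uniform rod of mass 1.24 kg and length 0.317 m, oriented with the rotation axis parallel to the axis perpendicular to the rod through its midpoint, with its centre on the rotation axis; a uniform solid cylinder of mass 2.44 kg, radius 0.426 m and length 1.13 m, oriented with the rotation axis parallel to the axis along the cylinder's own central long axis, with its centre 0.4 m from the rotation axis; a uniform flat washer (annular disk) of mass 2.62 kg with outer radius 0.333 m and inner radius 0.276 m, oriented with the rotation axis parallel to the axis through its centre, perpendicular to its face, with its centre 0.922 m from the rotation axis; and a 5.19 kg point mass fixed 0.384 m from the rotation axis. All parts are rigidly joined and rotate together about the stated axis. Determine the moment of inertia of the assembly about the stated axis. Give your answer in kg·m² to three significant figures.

3.86

Thin rod: I_cm = (1/12)ML² = (1/12)(1.24)(0.317)² = 0.010384 kg·m²; axis through the centre, so I = 0.010384 kg·m².
Solid cylinder: I_cm = (1/2)MR² = (1/2)(2.44)(0.426)² = 0.2214 kg·m²; centre at d = 0.4 m, so the parallel axis theorem gives I = 0.2214 + (2.44)(0.4)² = 0.6118 kg·m².
Annular disk: I_cm = (1/2)M(R²+r²) = (1/2)(2.62)[(0.333)² + (0.276)²] = 0.24506 kg·m²; centre at d = 0.922 m, so the parallel axis theorem gives I = 0.24506 + (2.62)(0.922)² = 2.4723 kg·m².
Point mass: I_cm = 0; centre at d = 0.384 m, so the parallel axis theorem gives I = 0 + (5.19)(0.384)² = 0.7653 kg·m².
Total I = 0.010384 + 0.6118 + 2.4723 + 0.7653 = 3.8598 kg·m².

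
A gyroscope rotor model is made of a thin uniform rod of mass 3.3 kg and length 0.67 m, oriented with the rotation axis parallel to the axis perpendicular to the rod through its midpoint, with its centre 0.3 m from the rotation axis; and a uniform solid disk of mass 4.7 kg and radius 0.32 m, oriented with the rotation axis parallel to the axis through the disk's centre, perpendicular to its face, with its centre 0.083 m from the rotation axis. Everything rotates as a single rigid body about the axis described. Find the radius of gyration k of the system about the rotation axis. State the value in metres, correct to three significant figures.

0.294

Thin rod: I_cm = (1/12)ML² = (1/12)(3.3)(0.67)² = 0.12345 kg m²; centre at d = 0.3 m, so I = I_cm + Md² gives I = 0.12345 + (3.3)(0.3)² = 0.42045 kg m².
Solid disk: I_cm = (1/2)MR² = (1/2)(4.7)(0.32)² = 0.24064 kg m²; centre at d = 0.083 m, so I = I_cm + Md² gives I = 0.24064 + (4.7)(0.083)² = 0.27302 kg m².
Total I = 0.69347 kg m²; total mass M = 8 kg.
k = √(I/M) = √(0.69347/8) = 0.29442 m.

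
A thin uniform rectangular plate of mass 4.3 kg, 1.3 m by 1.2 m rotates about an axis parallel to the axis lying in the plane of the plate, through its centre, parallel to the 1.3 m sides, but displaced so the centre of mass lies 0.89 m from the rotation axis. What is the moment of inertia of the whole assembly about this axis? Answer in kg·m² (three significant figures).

3.92

I_cm = (1/12)Mb² = (1/12)(4.3)(1.2)² = 0.516 kg·m²; centre at d = 0.89 m, so the parallel axis theorem gives I = 0.516 + (4.3)(0.89)² = 3.922 kg·m².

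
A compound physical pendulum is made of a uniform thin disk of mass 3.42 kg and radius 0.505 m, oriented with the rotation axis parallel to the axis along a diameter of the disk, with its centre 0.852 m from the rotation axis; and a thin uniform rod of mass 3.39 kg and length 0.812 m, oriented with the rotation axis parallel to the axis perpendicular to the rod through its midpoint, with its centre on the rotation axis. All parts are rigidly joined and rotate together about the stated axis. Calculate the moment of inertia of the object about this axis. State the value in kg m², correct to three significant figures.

Thin disk: I_cm = (1/4)MR² = (1/4)(3.42)(0.505)² = 0.21805 kg m²; centre at d = 0.852 m, so the parallel axis theorem gives I = 0.21805 + (3.42)(0.852)² = 2.7006 kg m².
Thin rod: I_cm = (1/12)ML² = (1/12)(3.39)(0.812)² = 0.18626 kg m²; axis through the centre, so I = 0.18626 kg m².
Total I = 2.7006 + 0.18626 = 2.8869 kg m².

2.89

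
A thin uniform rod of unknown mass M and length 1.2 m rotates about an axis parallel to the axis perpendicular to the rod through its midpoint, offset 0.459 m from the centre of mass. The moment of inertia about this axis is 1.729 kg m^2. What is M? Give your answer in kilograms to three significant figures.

I = I_cm + Md² = (1/12)ML² + Md² = M·[0.0833333·(1.2)² + (0.459)²] = M·0.33068.
So M = 1.729 / 0.33068 = 5.2286 kg.

5.23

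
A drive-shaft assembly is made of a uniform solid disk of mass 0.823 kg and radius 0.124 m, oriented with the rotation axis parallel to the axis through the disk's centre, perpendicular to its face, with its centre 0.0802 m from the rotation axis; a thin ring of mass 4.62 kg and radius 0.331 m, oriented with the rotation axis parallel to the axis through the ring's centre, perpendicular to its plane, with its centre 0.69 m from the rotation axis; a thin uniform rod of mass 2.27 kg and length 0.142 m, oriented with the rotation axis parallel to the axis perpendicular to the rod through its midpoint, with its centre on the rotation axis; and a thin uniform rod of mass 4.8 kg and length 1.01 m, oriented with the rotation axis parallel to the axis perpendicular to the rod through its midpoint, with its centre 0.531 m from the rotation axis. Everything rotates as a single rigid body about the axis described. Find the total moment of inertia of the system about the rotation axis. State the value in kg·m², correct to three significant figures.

Solid disk: I_cm = (1/2)MR² = (1/2)(0.823)(0.124)² = 0.0063272 kg·m²; centre at d = 0.0802 m, so the parallel axis theorem gives I = 0.0063272 + (0.823)(0.0802)² = 0.011621 kg·m².
Thin ring: I_cm = MR² = (4.62)(0.331)² = 0.50617 kg·m²; centre at d = 0.69 m, so the parallel axis theorem gives I = 0.50617 + (4.62)(0.69)² = 2.7058 kg·m².
Thin rod: I_cm = (1/12)ML² = (1/12)(2.27)(0.142)² = 0.0038144 kg·m²; axis through the centre, so I = 0.0038144 kg·m².
Thin rod: I_cm = (1/12)ML² = (1/12)(4.8)(1.01)² = 0.40804 kg·m²; centre at d = 0.531 m, so the parallel axis theorem gives I = 0.40804 + (4.8)(0.531)² = 1.7615 kg·m².
Total I = 0.011621 + 2.7058 + 0.0038144 + 1.7615 = 4.4826 kg·m².

4.48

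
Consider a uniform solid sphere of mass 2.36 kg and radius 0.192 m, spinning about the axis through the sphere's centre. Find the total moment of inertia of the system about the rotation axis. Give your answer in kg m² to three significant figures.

0.0348

I_cm = (2/5)MR² = (2/5)(2.36)(0.192)² = 0.0348 kg m²; axis through the centre, so I = 0.0348 kg m².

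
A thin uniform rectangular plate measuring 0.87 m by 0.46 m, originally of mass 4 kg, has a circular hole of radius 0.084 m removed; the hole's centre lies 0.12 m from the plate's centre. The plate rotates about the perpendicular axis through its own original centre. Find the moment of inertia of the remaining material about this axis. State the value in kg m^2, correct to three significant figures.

0.319

Unpierced body about its centre: I₀ = (1/12)M(a²+b²) = (1/12)(4)[(0.87)² + (0.46)²] = 0.32283 kg m^2.
The removed disk has mass m = M·πr²/(ab) = (4)·π(0.084)²/(0.87·0.46) = 0.22156 kg (same uniform areal density).
Its moment of inertia about the rotation axis (parallel-axis theorem): I_hole = (1/2)mr² + md² = (1/2)(0.22156)(0.084)² + (0.22156)(0.12)² = 0.0039721 kg m^2.
Treating the hole as negative mass, I = I₀ − I_hole = 0.32283 − 0.0039721 = 0.31886 kg m^2.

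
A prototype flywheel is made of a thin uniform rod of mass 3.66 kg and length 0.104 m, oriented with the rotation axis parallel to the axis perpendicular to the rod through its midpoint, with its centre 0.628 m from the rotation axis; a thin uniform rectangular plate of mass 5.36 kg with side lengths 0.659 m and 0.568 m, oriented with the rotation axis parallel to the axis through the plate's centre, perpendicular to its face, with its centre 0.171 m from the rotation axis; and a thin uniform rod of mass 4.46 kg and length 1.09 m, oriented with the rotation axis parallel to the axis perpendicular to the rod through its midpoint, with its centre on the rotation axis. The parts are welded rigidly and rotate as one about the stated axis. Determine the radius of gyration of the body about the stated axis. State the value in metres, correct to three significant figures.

Thin rod: I_cm = (1/12)ML² = (1/12)(3.66)(0.104)² = 0.0032989 kg·m²; centre at d = 0.628 m, so I = I_cm + Md² gives I = 0.0032989 + (3.66)(0.628)² = 1.4467 kg·m².
Rectangular plate: I_cm = (1/12)M(a²+b²) = (1/12)(5.36)[(0.659)² + (0.568)²] = 0.33808 kg·m²; centre at d = 0.171 m, so I = I_cm + Md² gives I = 0.33808 + (5.36)(0.171)² = 0.49482 kg·m².
Thin rod: I_cm = (1/12)ML² = (1/12)(4.46)(1.09)² = 0.44158 kg·m²; axis through the centre, so I = 0.44158 kg·m².
Total I = 2.3831 kg·m²; total mass M = 13.48 kg.
k = √(I/M) = √(2.3831/13.48) = 0.42046 m.

0.420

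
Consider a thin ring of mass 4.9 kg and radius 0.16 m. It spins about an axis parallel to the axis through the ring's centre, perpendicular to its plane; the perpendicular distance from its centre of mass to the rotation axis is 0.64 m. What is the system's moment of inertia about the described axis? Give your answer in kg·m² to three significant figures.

I_cm = MR² = (4.9)(0.16)² = 0.12544 kg·m²; centre at d = 0.64 m, so I = I_cm + Md² gives I = 0.12544 + (4.9)(0.64)² = 2.1325 kg·m².

2.13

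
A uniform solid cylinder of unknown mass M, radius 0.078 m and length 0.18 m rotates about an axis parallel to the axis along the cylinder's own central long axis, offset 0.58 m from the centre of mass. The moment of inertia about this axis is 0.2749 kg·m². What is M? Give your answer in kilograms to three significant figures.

I = I_cm + Md² = (1/2)MR² + Md² = M·[0.5·(0.078)² + (0.58)²] = M·0.33944.
So M = 0.2749 / 0.33944 = 0.80986 kg.

0.810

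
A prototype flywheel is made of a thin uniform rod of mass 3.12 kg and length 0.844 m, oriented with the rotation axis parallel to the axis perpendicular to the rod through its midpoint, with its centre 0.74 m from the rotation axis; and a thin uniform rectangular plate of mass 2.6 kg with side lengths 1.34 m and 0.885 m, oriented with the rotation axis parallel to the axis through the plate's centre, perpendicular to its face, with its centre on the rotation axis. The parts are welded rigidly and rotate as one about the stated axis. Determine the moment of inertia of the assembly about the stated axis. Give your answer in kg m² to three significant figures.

Thin rod: I_cm = (1/12)ML² = (1/12)(3.12)(0.844)² = 0.18521 kg m²; centre at d = 0.74 m, so the parallel axis theorem gives I = 0.18521 + (3.12)(0.74)² = 1.8937 kg m².
Rectangular plate: I_cm = (1/12)M(a²+b²) = (1/12)(2.6)[(1.34)² + (0.885)²] = 0.55875 kg m²; axis through the centre, so I = 0.55875 kg m².
Total I = 1.8937 + 0.55875 = 2.4525 kg m².

2.45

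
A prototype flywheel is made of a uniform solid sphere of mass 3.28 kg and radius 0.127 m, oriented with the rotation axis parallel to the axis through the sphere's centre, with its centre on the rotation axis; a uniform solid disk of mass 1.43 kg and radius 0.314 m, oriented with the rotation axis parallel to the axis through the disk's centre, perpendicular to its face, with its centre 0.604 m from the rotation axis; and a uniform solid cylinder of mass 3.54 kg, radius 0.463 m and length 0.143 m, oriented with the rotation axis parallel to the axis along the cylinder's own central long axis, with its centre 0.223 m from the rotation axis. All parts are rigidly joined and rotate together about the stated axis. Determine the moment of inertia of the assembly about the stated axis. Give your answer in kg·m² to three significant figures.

1.17

Solid sphere: I_cm = (2/5)MR² = (2/5)(3.28)(0.127)² = 0.021161 kg·m²; axis through the centre, so I = 0.021161 kg·m².
Solid disk: I_cm = (1/2)MR² = (1/2)(1.43)(0.314)² = 0.070496 kg·m²; centre at d = 0.604 m, so I = I_cm + Md² gives I = 0.070496 + (1.43)(0.604)² = 0.59218 kg·m².
Solid cylinder: I_cm = (1/2)MR² = (1/2)(3.54)(0.463)² = 0.37943 kg·m²; centre at d = 0.223 m, so I = I_cm + Md² gives I = 0.37943 + (3.54)(0.223)² = 0.55547 kg·m².
Total I = 0.021161 + 0.59218 + 0.55547 = 1.1688 kg·m².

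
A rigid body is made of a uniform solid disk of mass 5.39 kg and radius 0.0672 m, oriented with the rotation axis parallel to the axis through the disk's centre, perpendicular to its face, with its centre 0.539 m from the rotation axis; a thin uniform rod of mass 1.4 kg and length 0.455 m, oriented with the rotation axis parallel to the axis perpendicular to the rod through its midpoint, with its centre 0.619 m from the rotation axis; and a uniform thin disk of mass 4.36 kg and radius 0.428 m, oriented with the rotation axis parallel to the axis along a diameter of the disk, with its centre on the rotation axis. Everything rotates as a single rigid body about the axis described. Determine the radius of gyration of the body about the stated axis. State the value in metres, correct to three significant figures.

Solid disk: I_cm = (1/2)MR² = (1/2)(5.39)(0.0672)² = 0.01217 kg m^2; centre at d = 0.539 m, so I = I_cm + Md² gives I = 0.01217 + (5.39)(0.539)² = 1.5781 kg m^2.
Thin rod: I_cm = (1/12)ML² = (1/12)(1.4)(0.455)² = 0.024153 kg m^2; centre at d = 0.619 m, so I = I_cm + Md² gives I = 0.024153 + (1.4)(0.619)² = 0.56058 kg m^2.
Thin disk: I_cm = (1/4)MR² = (1/4)(4.36)(0.428)² = 0.19967 kg m^2; axis through the centre, so I = 0.19967 kg m^2.
Total I = 2.3383 kg m^2; total mass M = 11.15 kg.
k = √(I/M) = √(2.3383/11.15) = 0.45795 m.

0.458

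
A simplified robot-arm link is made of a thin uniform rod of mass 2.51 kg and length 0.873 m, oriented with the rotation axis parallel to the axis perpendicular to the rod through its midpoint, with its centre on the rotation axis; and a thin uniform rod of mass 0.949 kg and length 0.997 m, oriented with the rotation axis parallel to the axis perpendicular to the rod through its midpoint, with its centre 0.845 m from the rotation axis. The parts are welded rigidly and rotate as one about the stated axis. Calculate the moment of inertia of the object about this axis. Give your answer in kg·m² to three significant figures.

Thin rod: I_cm = (1/12)ML² = (1/12)(2.51)(0.873)² = 0.15941 kg·m²; axis through the centre, so I = 0.15941 kg·m².
Thin rod: I_cm = (1/12)ML² = (1/12)(0.949)(0.997)² = 0.07861 kg·m²; centre at d = 0.845 m, so I = I_cm + Md² gives I = 0.07861 + (0.949)(0.845)² = 0.75622 kg·m².
Total I = 0.15941 + 0.75622 = 0.91563 kg·m².

0.916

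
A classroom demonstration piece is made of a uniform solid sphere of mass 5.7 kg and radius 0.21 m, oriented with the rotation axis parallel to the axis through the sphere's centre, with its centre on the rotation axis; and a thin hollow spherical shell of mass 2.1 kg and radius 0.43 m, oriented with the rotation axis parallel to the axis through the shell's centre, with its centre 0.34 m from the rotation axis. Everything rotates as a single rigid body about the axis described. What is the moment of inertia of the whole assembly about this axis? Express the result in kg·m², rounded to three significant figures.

0.602

Solid sphere: I_cm = (2/5)MR² = (2/5)(5.7)(0.21)² = 0.10055 kg·m²; axis through the centre, so I = 0.10055 kg·m².
Spherical shell: I_cm = (2/3)MR² = (2/3)(2.1)(0.43)² = 0.25886 kg·m²; centre at d = 0.34 m, so the parallel axis theorem gives I = 0.25886 + (2.1)(0.34)² = 0.50162 kg·m².
Total I = 0.10055 + 0.50162 = 0.60217 kg·m².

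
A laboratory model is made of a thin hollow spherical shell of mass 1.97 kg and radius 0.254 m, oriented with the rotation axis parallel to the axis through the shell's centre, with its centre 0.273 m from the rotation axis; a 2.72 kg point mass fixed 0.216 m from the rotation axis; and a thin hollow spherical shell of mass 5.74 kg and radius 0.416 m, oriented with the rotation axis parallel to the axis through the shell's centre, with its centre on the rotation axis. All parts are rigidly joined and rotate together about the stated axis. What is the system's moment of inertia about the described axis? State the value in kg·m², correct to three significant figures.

1.02

Spherical shell: I_cm = (2/3)MR² = (2/3)(1.97)(0.254)² = 0.084731 kg·m²; centre at d = 0.273 m, so the parallel axis theorem gives I = 0.084731 + (1.97)(0.273)² = 0.23155 kg·m².
Point mass: I_cm = 0; centre at d = 0.216 m, so the parallel axis theorem gives I = 0 + (2.72)(0.216)² = 0.1269 kg·m².
Spherical shell: I_cm = (2/3)MR² = (2/3)(5.74)(0.416)² = 0.66223 kg·m²; axis through the centre, so I = 0.66223 kg·m².
Total I = 0.23155 + 0.1269 + 0.66223 = 1.0207 kg·m².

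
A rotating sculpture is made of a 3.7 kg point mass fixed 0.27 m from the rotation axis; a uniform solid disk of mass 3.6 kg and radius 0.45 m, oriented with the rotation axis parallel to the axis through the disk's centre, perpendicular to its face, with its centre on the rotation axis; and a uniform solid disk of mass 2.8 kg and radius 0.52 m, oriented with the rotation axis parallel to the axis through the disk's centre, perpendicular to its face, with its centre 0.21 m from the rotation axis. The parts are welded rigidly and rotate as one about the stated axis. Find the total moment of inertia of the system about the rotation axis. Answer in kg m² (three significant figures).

1.14

Point mass: I_cm = 0; centre at d = 0.27 m, so the parallel axis theorem gives I = 0 + (3.7)(0.27)² = 0.26973 kg m².
Solid disk: I_cm = (1/2)MR² = (1/2)(3.6)(0.45)² = 0.3645 kg m²; axis through the centre, so I = 0.3645 kg m².
Solid disk: I_cm = (1/2)MR² = (1/2)(2.8)(0.52)² = 0.37856 kg m²; centre at d = 0.21 m, so the parallel axis theorem gives I = 0.37856 + (2.8)(0.21)² = 0.50204 kg m².
Total I = 0.26973 + 0.3645 + 0.50204 = 1.1363 kg m².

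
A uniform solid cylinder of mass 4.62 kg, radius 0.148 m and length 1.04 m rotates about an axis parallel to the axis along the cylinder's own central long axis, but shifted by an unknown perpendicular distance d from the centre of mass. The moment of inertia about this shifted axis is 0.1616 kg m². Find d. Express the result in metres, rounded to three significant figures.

About the centre-of-mass axis, I_cm = (1/2)MR² = (1/2)(4.62)(0.148)² = 0.050598 kg m².
Parallel axis theorem: I = I_cm + Md², so Md² = 0.1616 − 0.050598 = 0.111 kg m².
d = √(0.111 / 4.62) = 0.155 m.

0.155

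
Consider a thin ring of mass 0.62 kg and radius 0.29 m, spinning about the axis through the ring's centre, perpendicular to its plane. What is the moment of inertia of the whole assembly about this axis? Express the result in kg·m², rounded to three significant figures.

0.0521

I_cm = MR² = (0.62)(0.29)² = 0.052142 kg·m²; axis through the centre, so I = 0.052142 kg·m².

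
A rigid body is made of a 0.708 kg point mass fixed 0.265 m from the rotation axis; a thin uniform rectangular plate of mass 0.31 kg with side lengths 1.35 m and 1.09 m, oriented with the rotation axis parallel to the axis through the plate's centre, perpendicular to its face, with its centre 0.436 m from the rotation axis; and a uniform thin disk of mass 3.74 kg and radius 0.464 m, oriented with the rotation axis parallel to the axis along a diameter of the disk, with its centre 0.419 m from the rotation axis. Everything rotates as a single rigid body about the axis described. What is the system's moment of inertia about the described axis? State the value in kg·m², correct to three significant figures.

1.04

Point mass: I_cm = 0; centre at d = 0.265 m, so I = I_cm + Md² gives I = 0 + (0.708)(0.265)² = 0.049719 kg·m².
Rectangular plate: I_cm = (1/12)M(a²+b²) = (1/12)(0.31)[(1.35)² + (1.09)²] = 0.077774 kg·m²; centre at d = 0.436 m, so I = I_cm + Md² gives I = 0.077774 + (0.31)(0.436)² = 0.1367 kg·m².
Thin disk: I_cm = (1/4)MR² = (1/4)(3.74)(0.464)² = 0.2013 kg·m²; centre at d = 0.419 m, so I = I_cm + Md² gives I = 0.2013 + (3.74)(0.419)² = 0.8579 kg·m².
Total I = 0.049719 + 0.1367 + 0.8579 = 1.0443 kg·m².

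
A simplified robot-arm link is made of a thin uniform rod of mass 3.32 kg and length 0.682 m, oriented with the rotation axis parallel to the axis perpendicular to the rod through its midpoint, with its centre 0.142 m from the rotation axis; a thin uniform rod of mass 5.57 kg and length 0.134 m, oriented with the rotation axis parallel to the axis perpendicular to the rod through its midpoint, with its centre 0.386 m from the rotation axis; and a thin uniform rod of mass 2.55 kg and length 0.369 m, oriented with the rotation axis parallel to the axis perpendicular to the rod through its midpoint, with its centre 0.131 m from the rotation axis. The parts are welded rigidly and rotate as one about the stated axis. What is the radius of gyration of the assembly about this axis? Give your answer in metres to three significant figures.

0.311

Thin rod: I_cm = (1/12)ML² = (1/12)(3.32)(0.682)² = 0.12868 kg m^2; centre at d = 0.142 m, so I = I_cm + Md² gives I = 0.12868 + (3.32)(0.142)² = 0.19563 kg m^2.
Thin rod: I_cm = (1/12)ML² = (1/12)(5.57)(0.134)² = 0.0083346 kg m^2; centre at d = 0.386 m, so I = I_cm + Md² gives I = 0.0083346 + (5.57)(0.386)² = 0.83824 kg m^2.
Thin rod: I_cm = (1/12)ML² = (1/12)(2.55)(0.369)² = 0.028934 kg m^2; centre at d = 0.131 m, so I = I_cm + Md² gives I = 0.028934 + (2.55)(0.131)² = 0.072695 kg m^2.
Total I = 1.1066 kg m^2; total mass M = 11.44 kg.
k = √(I/M) = √(1.1066/11.44) = 0.31101 m.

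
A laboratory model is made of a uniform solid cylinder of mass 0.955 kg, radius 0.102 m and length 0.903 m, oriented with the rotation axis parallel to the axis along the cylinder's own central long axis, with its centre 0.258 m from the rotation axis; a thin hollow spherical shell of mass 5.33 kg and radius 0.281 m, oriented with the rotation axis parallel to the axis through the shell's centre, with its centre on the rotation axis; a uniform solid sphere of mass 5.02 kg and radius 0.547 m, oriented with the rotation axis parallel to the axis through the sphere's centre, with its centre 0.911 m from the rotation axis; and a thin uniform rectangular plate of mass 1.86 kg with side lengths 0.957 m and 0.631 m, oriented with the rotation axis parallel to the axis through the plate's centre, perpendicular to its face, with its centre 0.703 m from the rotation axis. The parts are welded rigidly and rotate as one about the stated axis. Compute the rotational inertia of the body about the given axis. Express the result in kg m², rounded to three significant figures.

6.24

Solid cylinder: I_cm = (1/2)MR² = (1/2)(0.955)(0.102)² = 0.0049679 kg m²; centre at d = 0.258 m, so the parallel axis theorem gives I = 0.0049679 + (0.955)(0.258)² = 0.068537 kg m².
Spherical shell: I_cm = (2/3)MR² = (2/3)(5.33)(0.281)² = 0.28057 kg m²; axis through the centre, so I = 0.28057 kg m².
Solid sphere: I_cm = (2/5)MR² = (2/5)(5.02)(0.547)² = 0.60081 kg m²; centre at d = 0.911 m, so the parallel axis theorem gives I = 0.60081 + (5.02)(0.911)² = 4.767 kg m².
Rectangular plate: I_cm = (1/12)M(a²+b²) = (1/12)(1.86)[(0.957)² + (0.631)²] = 0.20367 kg m²; centre at d = 0.703 m, so the parallel axis theorem gives I = 0.20367 + (1.86)(0.703)² = 1.1229 kg m².
Total I = 0.068537 + 0.28057 + 4.767 + 1.1229 = 6.239 kg m².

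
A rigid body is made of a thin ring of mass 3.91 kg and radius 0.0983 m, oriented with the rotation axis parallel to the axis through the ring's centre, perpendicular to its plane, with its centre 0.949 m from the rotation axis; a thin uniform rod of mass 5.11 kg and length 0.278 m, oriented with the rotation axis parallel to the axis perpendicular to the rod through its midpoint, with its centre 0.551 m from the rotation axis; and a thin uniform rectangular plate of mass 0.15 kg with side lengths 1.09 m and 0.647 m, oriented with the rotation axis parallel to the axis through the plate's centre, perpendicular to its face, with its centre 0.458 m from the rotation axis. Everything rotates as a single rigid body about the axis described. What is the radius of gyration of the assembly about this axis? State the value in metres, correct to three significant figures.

Thin ring: I_cm = MR² = (3.91)(0.0983)² = 0.037782 kg·m²; centre at d = 0.949 m, so I = I_cm + Md² gives I = 0.037782 + (3.91)(0.949)² = 3.5591 kg·m².
Thin rod: I_cm = (1/12)ML² = (1/12)(5.11)(0.278)² = 0.03291 kg·m²; centre at d = 0.551 m, so I = I_cm + Md² gives I = 0.03291 + (5.11)(0.551)² = 1.5843 kg·m².
Rectangular plate: I_cm = (1/12)M(a²+b²) = (1/12)(0.15)[(1.09)² + (0.647)²] = 0.020084 kg·m²; centre at d = 0.458 m, so I = I_cm + Md² gives I = 0.020084 + (0.15)(0.458)² = 0.051548 kg·m².
Total I = 5.195 kg·m²; total mass M = 9.17 kg.
k = √(I/M) = √(5.195/9.17) = 0.75268 m.

0.753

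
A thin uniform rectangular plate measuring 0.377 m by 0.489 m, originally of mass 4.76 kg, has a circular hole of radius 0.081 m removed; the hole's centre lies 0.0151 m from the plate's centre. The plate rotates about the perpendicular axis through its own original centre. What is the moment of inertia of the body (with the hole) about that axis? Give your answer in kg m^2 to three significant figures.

Unpierced body about its centre: I₀ = (1/12)M(a²+b²) = (1/12)(4.76)[(0.377)² + (0.489)²] = 0.15123 kg m^2.
The removed disk has mass m = M·πr²/(ab) = (4.76)·π(0.081)²/(0.377·0.489) = 0.5322 kg (same uniform areal density).
Its moment of inertia about the rotation axis (parallel-axis theorem): I_hole = (1/2)mr² + md² = (1/2)(0.5322)(0.081)² + (0.5322)(0.0151)² = 0.0018672 kg m^2.
Treating the hole as negative mass, I = I₀ − I_hole = 0.15123 − 0.0018672 = 0.14936 kg m^2.

0.149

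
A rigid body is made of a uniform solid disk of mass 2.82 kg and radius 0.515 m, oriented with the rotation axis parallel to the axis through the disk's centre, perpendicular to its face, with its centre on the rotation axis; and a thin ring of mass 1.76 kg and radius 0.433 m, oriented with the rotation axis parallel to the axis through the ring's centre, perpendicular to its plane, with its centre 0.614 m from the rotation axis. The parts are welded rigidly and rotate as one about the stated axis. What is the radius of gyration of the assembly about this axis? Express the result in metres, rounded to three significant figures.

Solid disk: I_cm = (1/2)MR² = (1/2)(2.82)(0.515)² = 0.37397 kg·m²; axis through the centre, so I = 0.37397 kg·m².
Thin ring: I_cm = MR² = (1.76)(0.433)² = 0.32998 kg·m²; centre at d = 0.614 m, so I = I_cm + Md² gives I = 0.32998 + (1.76)(0.614)² = 0.99349 kg·m².
Total I = 1.3675 kg·m²; total mass M = 4.58 kg.
k = √(I/M) = √(1.3675/4.58) = 0.54642 m.

0.546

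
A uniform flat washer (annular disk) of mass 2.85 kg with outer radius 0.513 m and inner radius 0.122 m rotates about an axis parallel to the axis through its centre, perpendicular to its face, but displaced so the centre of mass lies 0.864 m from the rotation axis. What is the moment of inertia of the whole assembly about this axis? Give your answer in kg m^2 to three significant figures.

I_cm = (1/2)M(R²+r²) = (1/2)(2.85)[(0.513)² + (0.122)²] = 0.39623 kg m^2; centre at d = 0.864 m, so the parallel axis theorem gives I = 0.39623 + (2.85)(0.864)² = 2.5237 kg m^2.

2.52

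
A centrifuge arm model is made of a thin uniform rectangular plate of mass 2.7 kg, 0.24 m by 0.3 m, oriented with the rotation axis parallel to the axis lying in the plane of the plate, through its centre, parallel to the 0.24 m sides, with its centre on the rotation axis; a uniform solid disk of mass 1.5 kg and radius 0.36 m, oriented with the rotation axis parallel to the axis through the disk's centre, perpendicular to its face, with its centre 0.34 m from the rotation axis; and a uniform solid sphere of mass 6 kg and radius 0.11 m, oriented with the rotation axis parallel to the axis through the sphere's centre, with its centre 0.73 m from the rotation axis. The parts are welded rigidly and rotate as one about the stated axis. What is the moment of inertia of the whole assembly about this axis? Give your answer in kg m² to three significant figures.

Rectangular plate: I_cm = (1/12)Mb² = (1/12)(2.7)(0.3)² = 0.02025 kg m²; axis through the centre, so I = 0.02025 kg m².
Solid disk: I_cm = (1/2)MR² = (1/2)(1.5)(0.36)² = 0.0972 kg m²; centre at d = 0.34 m, so I = I_cm + Md² gives I = 0.0972 + (1.5)(0.34)² = 0.2706 kg m².
Solid sphere: I_cm = (2/5)MR² = (2/5)(6)(0.11)² = 0.02904 kg m²; centre at d = 0.73 m, so I = I_cm + Md² gives I = 0.02904 + (6)(0.73)² = 3.2264 kg m².
Total I = 0.02025 + 0.2706 + 3.2264 = 3.5173 kg m².

3.52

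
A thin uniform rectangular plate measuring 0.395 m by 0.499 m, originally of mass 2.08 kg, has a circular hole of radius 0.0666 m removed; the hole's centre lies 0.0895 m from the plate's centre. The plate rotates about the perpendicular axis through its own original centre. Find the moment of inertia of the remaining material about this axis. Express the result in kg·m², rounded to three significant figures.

0.0687

Unpierced body about its centre: I₀ = (1/12)M(a²+b²) = (1/12)(2.08)[(0.395)² + (0.499)²] = 0.070205 kg·m².
The removed disk has mass m = M·πr²/(ab) = (2.08)·π(0.0666)²/(0.395·0.499) = 0.14705 kg (same uniform areal density).
Its moment of inertia about the rotation axis (parallel-axis theorem): I_hole = (1/2)mr² + md² = (1/2)(0.14705)(0.0666)² + (0.14705)(0.0895)² = 0.001504 kg·m².
Treating the hole as negative mass, I = I₀ − I_hole = 0.070205 − 0.001504 = 0.0687 kg·m².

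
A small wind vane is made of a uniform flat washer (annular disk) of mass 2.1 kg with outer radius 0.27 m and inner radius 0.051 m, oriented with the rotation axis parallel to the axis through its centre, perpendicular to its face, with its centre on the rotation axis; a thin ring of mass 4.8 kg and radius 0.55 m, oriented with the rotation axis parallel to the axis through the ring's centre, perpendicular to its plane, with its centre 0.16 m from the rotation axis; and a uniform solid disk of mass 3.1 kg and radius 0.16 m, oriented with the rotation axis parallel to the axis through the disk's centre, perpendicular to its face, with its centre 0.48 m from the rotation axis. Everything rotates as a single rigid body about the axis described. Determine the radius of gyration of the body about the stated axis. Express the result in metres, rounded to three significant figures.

0.491

Annular disk: I_cm = (1/2)M(R²+r²) = (1/2)(2.1)[(0.27)² + (0.051)²] = 0.079276 kg m²; axis through the centre, so I = 0.079276 kg m².
Thin ring: I_cm = MR² = (4.8)(0.55)² = 1.452 kg m²; centre at d = 0.16 m, so the parallel axis theorem gives I = 1.452 + (4.8)(0.16)² = 1.5749 kg m².
Solid disk: I_cm = (1/2)MR² = (1/2)(3.1)(0.16)² = 0.03968 kg m²; centre at d = 0.48 m, so the parallel axis theorem gives I = 0.03968 + (3.1)(0.48)² = 0.75392 kg m².
Total I = 2.4081 kg m²; total mass M = 10 kg.
k = √(I/M) = √(2.4081/10) = 0.49072 m.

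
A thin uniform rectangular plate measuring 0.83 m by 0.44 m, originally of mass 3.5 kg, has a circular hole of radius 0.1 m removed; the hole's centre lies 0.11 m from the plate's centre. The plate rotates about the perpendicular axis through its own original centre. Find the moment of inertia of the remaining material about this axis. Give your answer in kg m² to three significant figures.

Unpierced body about its centre: I₀ = (1/12)M(a²+b²) = (1/12)(3.5)[(0.83)² + (0.44)²] = 0.2574 kg m².
The removed disk has mass m = M·πr²/(ab) = (3.5)·π(0.1)²/(0.83·0.44) = 0.30108 kg (same uniform areal density).
Its moment of inertia about the rotation axis (parallel-axis theorem): I_hole = (1/2)mr² + md² = (1/2)(0.30108)(0.1)² + (0.30108)(0.11)² = 0.0051485 kg m².
Treating the hole as negative mass, I = I₀ − I_hole = 0.2574 − 0.0051485 = 0.25225 kg m².

0.252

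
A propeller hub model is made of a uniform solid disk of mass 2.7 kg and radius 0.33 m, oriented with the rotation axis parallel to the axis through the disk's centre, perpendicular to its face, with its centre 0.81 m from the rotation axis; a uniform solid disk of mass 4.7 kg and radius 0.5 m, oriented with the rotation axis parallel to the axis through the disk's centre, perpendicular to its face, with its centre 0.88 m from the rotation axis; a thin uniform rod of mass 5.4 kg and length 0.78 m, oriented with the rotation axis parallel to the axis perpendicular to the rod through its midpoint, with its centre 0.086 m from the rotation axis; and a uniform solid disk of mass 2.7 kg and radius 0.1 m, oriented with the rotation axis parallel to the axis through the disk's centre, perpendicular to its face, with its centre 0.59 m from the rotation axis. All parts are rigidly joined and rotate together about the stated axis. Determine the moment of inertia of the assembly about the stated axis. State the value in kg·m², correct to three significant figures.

Solid disk: I_cm = (1/2)MR² = (1/2)(2.7)(0.33)² = 0.14702 kg·m²; centre at d = 0.81 m, so I = I_cm + Md² gives I = 0.14702 + (2.7)(0.81)² = 1.9185 kg·m².
Solid disk: I_cm = (1/2)MR² = (1/2)(4.7)(0.5)² = 0.5875 kg·m²; centre at d = 0.88 m, so I = I_cm + Md² gives I = 0.5875 + (4.7)(0.88)² = 4.2272 kg·m².
Thin rod: I_cm = (1/12)ML² = (1/12)(5.4)(0.78)² = 0.27378 kg·m²; centre at d = 0.086 m, so I = I_cm + Md² gives I = 0.27378 + (5.4)(0.086)² = 0.31372 kg·m².
Solid disk: I_cm = (1/2)MR² = (1/2)(2.7)(0.1)² = 0.0135 kg·m²; centre at d = 0.59 m, so I = I_cm + Md² gives I = 0.0135 + (2.7)(0.59)² = 0.95337 kg·m².
Total I = 1.9185 + 4.2272 + 0.31372 + 0.95337 = 7.4128 kg·m².

7.41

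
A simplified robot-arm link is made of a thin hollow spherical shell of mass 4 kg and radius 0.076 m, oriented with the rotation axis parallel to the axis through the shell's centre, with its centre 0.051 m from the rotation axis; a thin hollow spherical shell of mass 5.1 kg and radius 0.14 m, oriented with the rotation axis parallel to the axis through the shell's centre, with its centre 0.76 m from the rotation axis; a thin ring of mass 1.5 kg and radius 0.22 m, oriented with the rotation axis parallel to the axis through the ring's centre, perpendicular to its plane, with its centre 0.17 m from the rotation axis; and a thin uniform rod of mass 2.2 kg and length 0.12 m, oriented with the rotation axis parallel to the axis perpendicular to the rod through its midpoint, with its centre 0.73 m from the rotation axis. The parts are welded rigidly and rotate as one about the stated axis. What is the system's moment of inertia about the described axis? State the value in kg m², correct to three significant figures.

Spherical shell: I_cm = (2/3)MR² = (2/3)(4)(0.076)² = 0.015403 kg m²; centre at d = 0.051 m, so the parallel axis theorem gives I = 0.015403 + (4)(0.051)² = 0.025807 kg m².
Spherical shell: I_cm = (2/3)MR² = (2/3)(5.1)(0.14)² = 0.06664 kg m²; centre at d = 0.76 m, so the parallel axis theorem gives I = 0.06664 + (5.1)(0.76)² = 3.0124 kg m².
Thin ring: I_cm = MR² = (1.5)(0.22)² = 0.0726 kg m²; centre at d = 0.17 m, so the parallel axis theorem gives I = 0.0726 + (1.5)(0.17)² = 0.11595 kg m².
Thin rod: I_cm = (1/12)ML² = (1/12)(2.2)(0.12)² = 0.00264 kg m²; centre at d = 0.73 m, so the parallel axis theorem gives I = 0.00264 + (2.2)(0.73)² = 1.175 kg m².
Total I = 0.025807 + 3.0124 + 0.11595 + 1.175 = 4.3292 kg m².

4.33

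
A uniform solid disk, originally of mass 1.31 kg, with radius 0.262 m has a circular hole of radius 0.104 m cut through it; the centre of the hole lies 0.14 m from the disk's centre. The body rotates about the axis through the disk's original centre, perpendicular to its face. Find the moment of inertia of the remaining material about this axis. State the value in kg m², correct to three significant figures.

Unpierced body about its centre: I₀ = (1/2)MR² = (1/2)(1.31)(0.262)² = 0.044962 kg m².
The removed disk has mass m = M·(r/R)² = (1.31)(0.104/0.262)² = 0.20641 kg (same uniform areal density).
Its moment of inertia about the rotation axis (parallel-axis theorem): I_hole = (1/2)mr² + md² = (1/2)(0.20641)(0.104)² + (0.20641)(0.14)² = 0.005162 kg m².
Treating the hole as negative mass, I = I₀ − I_hole = 0.044962 − 0.005162 = 0.0398 kg m².

0.0398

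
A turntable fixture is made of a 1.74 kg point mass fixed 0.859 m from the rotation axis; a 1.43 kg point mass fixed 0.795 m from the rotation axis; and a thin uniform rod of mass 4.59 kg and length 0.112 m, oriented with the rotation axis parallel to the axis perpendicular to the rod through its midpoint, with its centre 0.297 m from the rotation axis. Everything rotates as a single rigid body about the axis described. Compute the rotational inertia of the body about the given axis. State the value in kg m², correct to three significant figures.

2.60

Point mass: I_cm = 0; centre at d = 0.859 m, so I = I_cm + Md² gives I = 0 + (1.74)(0.859)² = 1.2839 kg m².
Point mass: I_cm = 0; centre at d = 0.795 m, so I = I_cm + Md² gives I = 0 + (1.43)(0.795)² = 0.9038 kg m².
Thin rod: I_cm = (1/12)ML² = (1/12)(4.59)(0.112)² = 0.0047981 kg m²; centre at d = 0.297 m, so I = I_cm + Md² gives I = 0.0047981 + (4.59)(0.297)² = 0.40968 kg m².
Total I = 1.2839 + 0.9038 + 0.40968 = 2.5974 kg m².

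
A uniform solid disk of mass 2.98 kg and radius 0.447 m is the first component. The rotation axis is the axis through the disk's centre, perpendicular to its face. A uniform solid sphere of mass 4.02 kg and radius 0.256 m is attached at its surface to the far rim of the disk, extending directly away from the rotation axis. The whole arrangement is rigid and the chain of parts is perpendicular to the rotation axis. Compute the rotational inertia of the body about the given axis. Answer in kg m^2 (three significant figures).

Solid disk: I_cm = (1/2)MR² = (1/2)(2.98)(0.447)² = 0.29772 kg m^2; axis through the centre, so I = 0.29772 kg m^2.
Solid sphere: I_cm = (2/5)MR² = (2/5)(4.02)(0.256)² = 0.10538 kg m^2; centre at d = 0.447 + 0.256 = 0.703 m, so I = I_cm + Md² gives I = 0.10538 + (4.02)(0.703)² = 2.0921 kg m^2.
Total I = 0.29772 + 2.0921 = 2.3898 kg m^2.

2.39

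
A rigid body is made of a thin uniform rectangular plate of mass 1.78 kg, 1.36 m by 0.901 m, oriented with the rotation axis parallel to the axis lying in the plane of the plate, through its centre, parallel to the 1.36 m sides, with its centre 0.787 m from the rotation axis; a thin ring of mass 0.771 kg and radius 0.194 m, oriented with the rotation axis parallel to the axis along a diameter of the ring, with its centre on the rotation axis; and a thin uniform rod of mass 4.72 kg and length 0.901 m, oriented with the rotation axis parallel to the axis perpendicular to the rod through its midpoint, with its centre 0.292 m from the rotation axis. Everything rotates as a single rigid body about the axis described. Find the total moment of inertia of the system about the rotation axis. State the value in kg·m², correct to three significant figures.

Rectangular plate: I_cm = (1/12)Mb² = (1/12)(1.78)(0.901)² = 0.12042 kg·m²; centre at d = 0.787 m, so the parallel axis theorem gives I = 0.12042 + (1.78)(0.787)² = 1.2229 kg·m².
Thin ring: I_cm = (1/2)MR² = (1/2)(0.771)(0.194)² = 0.014509 kg·m²; axis through the centre, so I = 0.014509 kg·m².
Thin rod: I_cm = (1/12)ML² = (1/12)(4.72)(0.901)² = 0.31931 kg·m²; centre at d = 0.292 m, so the parallel axis theorem gives I = 0.31931 + (4.72)(0.292)² = 0.72175 kg·m².
Total I = 1.2229 + 0.014509 + 0.72175 = 1.9592 kg·m².

1.96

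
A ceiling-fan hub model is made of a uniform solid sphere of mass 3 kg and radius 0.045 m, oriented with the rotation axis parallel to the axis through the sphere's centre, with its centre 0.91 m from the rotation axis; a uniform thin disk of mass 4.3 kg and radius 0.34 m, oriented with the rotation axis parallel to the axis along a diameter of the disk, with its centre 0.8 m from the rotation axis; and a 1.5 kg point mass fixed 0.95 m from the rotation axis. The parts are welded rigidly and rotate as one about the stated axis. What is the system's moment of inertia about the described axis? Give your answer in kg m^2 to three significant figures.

6.72

Solid sphere: I_cm = (2/5)MR² = (2/5)(3)(0.045)² = 0.00243 kg m^2; centre at d = 0.91 m, so the parallel axis theorem gives I = 0.00243 + (3)(0.91)² = 2.4867 kg m^2.
Thin disk: I_cm = (1/4)MR² = (1/4)(4.3)(0.34)² = 0.12427 kg m^2; centre at d = 0.8 m, so the parallel axis theorem gives I = 0.12427 + (4.3)(0.8)² = 2.8763 kg m^2.
Point mass: I_cm = 0; centre at d = 0.95 m, so the parallel axis theorem gives I = 0 + (1.5)(0.95)² = 1.3538 kg m^2.
Total I = 2.4867 + 2.8763 + 1.3538 = 6.7168 kg m^2.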